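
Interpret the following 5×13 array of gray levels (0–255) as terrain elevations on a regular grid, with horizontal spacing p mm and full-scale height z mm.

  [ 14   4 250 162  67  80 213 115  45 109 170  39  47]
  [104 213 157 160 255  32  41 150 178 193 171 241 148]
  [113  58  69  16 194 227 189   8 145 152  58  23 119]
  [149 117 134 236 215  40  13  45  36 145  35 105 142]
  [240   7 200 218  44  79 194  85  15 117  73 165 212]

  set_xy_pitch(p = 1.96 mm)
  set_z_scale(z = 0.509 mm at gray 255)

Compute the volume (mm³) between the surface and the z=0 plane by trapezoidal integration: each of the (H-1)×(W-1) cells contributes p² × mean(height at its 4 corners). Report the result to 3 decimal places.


height_mm = gray/255 × 0.509; cell vol = 1.96² × mean(4 corners)
unit = 1.96² × 0.509 / (4×255) = 0.00191703 mm³ per gray-sum
row 0: Σ corner-gray over 12 cells = 6403  → 12.2748
row 1: Σ corner-gray over 12 cells = 6344  → 12.1617
row 2: Σ corner-gray over 12 cells = 5043  → 9.6676
row 3: Σ corner-gray over 12 cells = 5379  → 10.3117
Σ rows: total corner-gray = 23169  → 44.4158 mm³

44.416


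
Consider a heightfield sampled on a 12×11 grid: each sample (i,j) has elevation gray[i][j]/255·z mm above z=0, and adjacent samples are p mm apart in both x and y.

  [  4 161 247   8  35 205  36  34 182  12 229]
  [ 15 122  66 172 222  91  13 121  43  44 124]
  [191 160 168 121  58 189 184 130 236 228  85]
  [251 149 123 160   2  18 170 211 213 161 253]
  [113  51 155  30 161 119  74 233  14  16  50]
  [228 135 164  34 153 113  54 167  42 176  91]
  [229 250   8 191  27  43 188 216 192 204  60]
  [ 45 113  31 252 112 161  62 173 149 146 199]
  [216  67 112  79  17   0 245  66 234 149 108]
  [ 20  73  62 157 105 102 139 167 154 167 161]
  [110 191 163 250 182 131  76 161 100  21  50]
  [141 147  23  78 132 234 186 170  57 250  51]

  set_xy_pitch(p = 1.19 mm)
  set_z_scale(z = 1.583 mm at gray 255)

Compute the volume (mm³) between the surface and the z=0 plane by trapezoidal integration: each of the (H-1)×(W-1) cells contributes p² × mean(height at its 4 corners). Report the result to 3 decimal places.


height_mm = gray/255 × 1.583; cell vol = 1.19² × mean(4 corners)
unit = 1.19² × 1.583 / (4×255) = 0.00219773 mm³ per gray-sum
row 0: Σ corner-gray over 10 cells = 4000  → 8.7909
row 1: Σ corner-gray over 10 cells = 5151  → 11.3205
row 2: Σ corner-gray over 10 cells = 6142  → 13.4985
row 3: Σ corner-gray over 10 cells = 4787  → 10.5205
row 4: Σ corner-gray over 10 cells = 4264  → 9.3711
row 5: Σ corner-gray over 10 cells = 5322  → 11.6963
row 6: Σ corner-gray over 10 cells = 5569  → 12.2392
row 7: Σ corner-gray over 10 cells = 4904  → 10.7777
row 8: Σ corner-gray over 10 cells = 4695  → 10.3184
row 9: Σ corner-gray over 10 cells = 5143  → 11.3029
row 10: Σ corner-gray over 10 cells = 5456  → 11.9908
Σ rows: total corner-gray = 55433  → 121.8269 mm³

121.827


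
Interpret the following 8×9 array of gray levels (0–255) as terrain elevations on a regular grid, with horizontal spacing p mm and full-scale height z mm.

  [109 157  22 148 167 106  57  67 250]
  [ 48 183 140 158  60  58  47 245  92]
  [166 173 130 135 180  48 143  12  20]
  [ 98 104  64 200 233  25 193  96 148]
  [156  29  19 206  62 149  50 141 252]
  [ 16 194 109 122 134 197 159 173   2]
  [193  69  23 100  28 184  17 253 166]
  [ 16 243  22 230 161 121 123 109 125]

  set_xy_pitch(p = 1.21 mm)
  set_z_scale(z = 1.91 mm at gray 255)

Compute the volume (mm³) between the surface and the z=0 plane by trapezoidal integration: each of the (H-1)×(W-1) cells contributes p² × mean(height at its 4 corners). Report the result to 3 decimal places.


height_mm = gray/255 × 1.91; cell vol = 1.21² × mean(4 corners)
unit = 1.21² × 1.91 / (4×255) = 0.0027416 mm³ per gray-sum
row 0: Σ corner-gray over 8 cells = 3729  → 10.2234
row 1: Σ corner-gray over 8 cells = 3750  → 10.2810
row 2: Σ corner-gray over 8 cells = 3904  → 10.7032
row 3: Σ corner-gray over 8 cells = 3796  → 10.4071
row 4: Σ corner-gray over 8 cells = 3914  → 10.7306
row 5: Σ corner-gray over 8 cells = 3901  → 10.6950
row 6: Σ corner-gray over 8 cells = 3866  → 10.5990
Σ rows: total corner-gray = 26860  → 73.6393 mm³

73.639


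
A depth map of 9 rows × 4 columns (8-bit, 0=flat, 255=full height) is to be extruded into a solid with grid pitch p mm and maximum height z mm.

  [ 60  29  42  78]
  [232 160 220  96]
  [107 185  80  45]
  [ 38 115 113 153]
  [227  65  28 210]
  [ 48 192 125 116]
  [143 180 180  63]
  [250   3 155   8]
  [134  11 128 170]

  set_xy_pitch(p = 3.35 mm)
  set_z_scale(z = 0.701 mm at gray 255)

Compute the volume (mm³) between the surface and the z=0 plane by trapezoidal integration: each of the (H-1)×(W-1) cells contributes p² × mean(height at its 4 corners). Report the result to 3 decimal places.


88.989

height_mm = gray/255 × 0.701; cell vol = 3.35² × mean(4 corners)
unit = 3.35² × 0.701 / (4×255) = 0.00771272 mm³ per gray-sum
row 0: Σ corner-gray over 3 cells = 1368  → 10.5510
row 1: Σ corner-gray over 3 cells = 1770  → 13.6515
row 2: Σ corner-gray over 3 cells = 1329  → 10.2502
row 3: Σ corner-gray over 3 cells = 1270  → 9.7952
row 4: Σ corner-gray over 3 cells = 1421  → 10.9598
row 5: Σ corner-gray over 3 cells = 1724  → 13.2967
row 6: Σ corner-gray over 3 cells = 1500  → 11.5691
row 7: Σ corner-gray over 3 cells = 1156  → 8.9159
Σ rows: total corner-gray = 11538  → 88.9893 mm³


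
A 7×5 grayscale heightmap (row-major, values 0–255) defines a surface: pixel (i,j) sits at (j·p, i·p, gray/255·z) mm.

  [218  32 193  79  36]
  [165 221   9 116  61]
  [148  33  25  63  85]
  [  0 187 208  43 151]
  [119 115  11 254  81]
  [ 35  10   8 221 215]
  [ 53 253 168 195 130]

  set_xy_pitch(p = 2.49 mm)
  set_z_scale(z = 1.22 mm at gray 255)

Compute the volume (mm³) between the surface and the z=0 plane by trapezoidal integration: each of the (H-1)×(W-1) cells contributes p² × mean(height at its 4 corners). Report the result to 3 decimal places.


77.814

height_mm = gray/255 × 1.22; cell vol = 2.49² × mean(4 corners)
unit = 2.49² × 1.22 / (4×255) = 0.00741581 mm³ per gray-sum
row 0: Σ corner-gray over 4 cells = 1780  → 13.2001
row 1: Σ corner-gray over 4 cells = 1393  → 10.3302
row 2: Σ corner-gray over 4 cells = 1502  → 11.1385
row 3: Σ corner-gray over 4 cells = 1987  → 14.7352
row 4: Σ corner-gray over 4 cells = 1688  → 12.5179
row 5: Σ corner-gray over 4 cells = 2143  → 15.8921
Σ rows: total corner-gray = 10493  → 77.8141 mm³


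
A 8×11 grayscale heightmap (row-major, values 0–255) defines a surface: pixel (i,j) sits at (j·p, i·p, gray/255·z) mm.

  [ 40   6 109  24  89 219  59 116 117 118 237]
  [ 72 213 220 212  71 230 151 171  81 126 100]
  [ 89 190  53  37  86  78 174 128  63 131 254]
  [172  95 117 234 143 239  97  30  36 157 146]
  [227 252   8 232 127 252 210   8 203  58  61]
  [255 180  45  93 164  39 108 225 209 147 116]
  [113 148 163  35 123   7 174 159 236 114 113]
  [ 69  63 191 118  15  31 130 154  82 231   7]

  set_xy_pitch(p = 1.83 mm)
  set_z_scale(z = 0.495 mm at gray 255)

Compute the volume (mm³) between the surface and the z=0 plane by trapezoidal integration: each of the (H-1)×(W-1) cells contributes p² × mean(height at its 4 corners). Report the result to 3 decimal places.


height_mm = gray/255 × 0.495; cell vol = 1.83² × mean(4 corners)
unit = 1.83² × 0.495 / (4×255) = 0.0016252 mm³ per gray-sum
row 0: Σ corner-gray over 10 cells = 5113  → 8.3097
row 1: Σ corner-gray over 10 cells = 5345  → 8.6867
row 2: Σ corner-gray over 10 cells = 4837  → 7.8611
row 3: Σ corner-gray over 10 cells = 5602  → 9.1044
row 4: Σ corner-gray over 10 cells = 5779  → 9.3920
row 5: Σ corner-gray over 10 cells = 5335  → 8.6704
row 6: Σ corner-gray over 10 cells = 4650  → 7.5572
Σ rows: total corner-gray = 36661  → 59.5815 mm³

59.582


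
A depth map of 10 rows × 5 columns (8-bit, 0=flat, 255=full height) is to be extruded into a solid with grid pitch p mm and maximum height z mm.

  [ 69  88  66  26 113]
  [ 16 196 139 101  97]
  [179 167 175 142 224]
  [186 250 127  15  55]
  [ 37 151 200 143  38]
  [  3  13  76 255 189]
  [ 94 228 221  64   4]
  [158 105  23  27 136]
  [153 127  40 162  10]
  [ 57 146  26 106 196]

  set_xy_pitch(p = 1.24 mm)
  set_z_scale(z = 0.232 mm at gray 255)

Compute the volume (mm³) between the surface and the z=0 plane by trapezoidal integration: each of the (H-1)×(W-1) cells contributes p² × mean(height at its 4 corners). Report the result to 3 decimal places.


height_mm = gray/255 × 0.232; cell vol = 1.24² × mean(4 corners)
unit = 1.24² × 0.232 / (4×255) = 0.000349729 mm³ per gray-sum
row 0: Σ corner-gray over 4 cells = 1527  → 0.5340
row 1: Σ corner-gray over 4 cells = 2356  → 0.8240
row 2: Σ corner-gray over 4 cells = 2396  → 0.8379
row 3: Σ corner-gray over 4 cells = 2088  → 0.7302
row 4: Σ corner-gray over 4 cells = 1943  → 0.6795
row 5: Σ corner-gray over 4 cells = 2004  → 0.7009
row 6: Σ corner-gray over 4 cells = 1728  → 0.6043
row 7: Σ corner-gray over 4 cells = 1425  → 0.4984
row 8: Σ corner-gray over 4 cells = 1630  → 0.5701
Σ rows: total corner-gray = 17097  → 5.9793 mm³

5.979


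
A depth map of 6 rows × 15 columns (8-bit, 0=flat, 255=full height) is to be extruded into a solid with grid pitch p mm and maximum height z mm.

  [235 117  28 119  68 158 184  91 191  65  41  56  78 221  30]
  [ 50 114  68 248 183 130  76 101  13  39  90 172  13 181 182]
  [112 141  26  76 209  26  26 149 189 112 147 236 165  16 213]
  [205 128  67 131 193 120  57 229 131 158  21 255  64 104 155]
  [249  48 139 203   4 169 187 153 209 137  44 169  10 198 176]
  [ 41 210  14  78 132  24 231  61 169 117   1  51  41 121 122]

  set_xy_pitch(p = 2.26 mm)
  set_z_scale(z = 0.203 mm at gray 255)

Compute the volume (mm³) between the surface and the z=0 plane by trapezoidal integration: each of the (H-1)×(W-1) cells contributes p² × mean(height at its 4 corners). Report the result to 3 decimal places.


34.096

height_mm = gray/255 × 0.203; cell vol = 2.26² × mean(4 corners)
unit = 2.26² × 0.203 / (4×255) = 0.00101651 mm³ per gray-sum
row 0: Σ corner-gray over 14 cells = 6187  → 6.2892
row 1: Σ corner-gray over 14 cells = 6449  → 6.5555
row 2: Σ corner-gray over 14 cells = 7037  → 7.1532
row 3: Σ corner-gray over 14 cells = 7441  → 7.5639
row 4: Σ corner-gray over 14 cells = 6428  → 6.5341
Σ rows: total corner-gray = 33542  → 34.0959 mm³


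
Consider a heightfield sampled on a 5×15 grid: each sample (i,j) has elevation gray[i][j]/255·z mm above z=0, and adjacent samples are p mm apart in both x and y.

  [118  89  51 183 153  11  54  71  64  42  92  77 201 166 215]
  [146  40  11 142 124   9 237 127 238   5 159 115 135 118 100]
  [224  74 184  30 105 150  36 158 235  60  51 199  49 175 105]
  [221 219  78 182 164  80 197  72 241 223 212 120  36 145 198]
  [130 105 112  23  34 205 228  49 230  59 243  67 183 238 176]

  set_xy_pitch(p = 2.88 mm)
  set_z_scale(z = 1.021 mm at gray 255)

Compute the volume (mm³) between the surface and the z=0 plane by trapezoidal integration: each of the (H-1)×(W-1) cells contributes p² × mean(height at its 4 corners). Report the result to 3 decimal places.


236.016

height_mm = gray/255 × 1.021; cell vol = 2.88² × mean(4 corners)
unit = 2.88² × 1.021 / (4×255) = 0.00830253 mm³ per gray-sum
row 0: Σ corner-gray over 14 cells = 6007  → 49.8733
row 1: Σ corner-gray over 14 cells = 6507  → 54.0246
row 2: Σ corner-gray over 14 cells = 7698  → 63.9129
row 3: Σ corner-gray over 14 cells = 8215  → 68.2053
Σ rows: total corner-gray = 28427  → 236.0161 mm³


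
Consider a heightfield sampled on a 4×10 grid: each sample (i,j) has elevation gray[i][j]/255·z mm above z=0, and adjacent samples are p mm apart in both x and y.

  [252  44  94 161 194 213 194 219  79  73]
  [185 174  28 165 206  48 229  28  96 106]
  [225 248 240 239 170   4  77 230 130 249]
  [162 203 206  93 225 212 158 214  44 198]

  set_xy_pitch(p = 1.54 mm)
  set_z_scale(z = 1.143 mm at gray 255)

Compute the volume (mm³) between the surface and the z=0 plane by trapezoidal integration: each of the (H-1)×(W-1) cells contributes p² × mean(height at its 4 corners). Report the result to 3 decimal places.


height_mm = gray/255 × 1.143; cell vol = 1.54² × mean(4 corners)
unit = 1.54² × 1.143 / (4×255) = 0.00265759 mm³ per gray-sum
row 0: Σ corner-gray over 9 cells = 4960  → 13.1816
row 1: Σ corner-gray over 9 cells = 5389  → 14.3217
row 2: Σ corner-gray over 9 cells = 6220  → 16.5302
Σ rows: total corner-gray = 16569  → 44.0336 mm³

44.034


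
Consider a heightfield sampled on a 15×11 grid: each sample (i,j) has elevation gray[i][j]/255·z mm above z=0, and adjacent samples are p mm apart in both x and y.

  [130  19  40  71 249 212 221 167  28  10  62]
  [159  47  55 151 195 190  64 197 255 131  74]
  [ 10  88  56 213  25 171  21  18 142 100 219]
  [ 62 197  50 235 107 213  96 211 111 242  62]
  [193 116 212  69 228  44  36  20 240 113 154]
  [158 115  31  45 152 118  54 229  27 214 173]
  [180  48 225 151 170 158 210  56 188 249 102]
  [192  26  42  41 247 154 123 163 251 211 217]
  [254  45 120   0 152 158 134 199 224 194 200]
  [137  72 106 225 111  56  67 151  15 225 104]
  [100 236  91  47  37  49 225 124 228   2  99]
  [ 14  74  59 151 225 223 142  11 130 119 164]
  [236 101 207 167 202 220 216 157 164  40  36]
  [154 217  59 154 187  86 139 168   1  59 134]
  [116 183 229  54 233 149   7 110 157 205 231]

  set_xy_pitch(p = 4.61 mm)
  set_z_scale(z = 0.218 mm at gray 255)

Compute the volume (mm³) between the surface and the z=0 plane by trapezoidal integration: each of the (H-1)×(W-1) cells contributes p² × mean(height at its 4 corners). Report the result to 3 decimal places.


334.813

height_mm = gray/255 × 0.218; cell vol = 4.61² × mean(4 corners)
unit = 4.61² × 0.218 / (4×255) = 0.00454212 mm³ per gray-sum
row 0: Σ corner-gray over 10 cells = 5029  → 22.8423
row 1: Σ corner-gray over 10 cells = 4700  → 21.3479
row 2: Σ corner-gray over 10 cells = 4945  → 22.4608
row 3: Σ corner-gray over 10 cells = 5551  → 25.2133
row 4: Σ corner-gray over 10 cells = 4804  → 21.8203
row 5: Σ corner-gray over 10 cells = 5493  → 24.9498
row 6: Σ corner-gray over 10 cells = 6117  → 27.7841
row 7: Σ corner-gray over 10 cells = 5831  → 26.4851
row 8: Σ corner-gray over 10 cells = 5203  → 23.6326
row 9: Σ corner-gray over 10 cells = 4574  → 20.7756
row 10: Σ corner-gray over 10 cells = 4723  → 21.4524
row 11: Σ corner-gray over 10 cells = 5666  → 25.7356
row 12: Σ corner-gray over 10 cells = 5648  → 25.6539
row 13: Σ corner-gray over 10 cells = 5429  → 24.6591
Σ rows: total corner-gray = 73713  → 334.8130 mm³


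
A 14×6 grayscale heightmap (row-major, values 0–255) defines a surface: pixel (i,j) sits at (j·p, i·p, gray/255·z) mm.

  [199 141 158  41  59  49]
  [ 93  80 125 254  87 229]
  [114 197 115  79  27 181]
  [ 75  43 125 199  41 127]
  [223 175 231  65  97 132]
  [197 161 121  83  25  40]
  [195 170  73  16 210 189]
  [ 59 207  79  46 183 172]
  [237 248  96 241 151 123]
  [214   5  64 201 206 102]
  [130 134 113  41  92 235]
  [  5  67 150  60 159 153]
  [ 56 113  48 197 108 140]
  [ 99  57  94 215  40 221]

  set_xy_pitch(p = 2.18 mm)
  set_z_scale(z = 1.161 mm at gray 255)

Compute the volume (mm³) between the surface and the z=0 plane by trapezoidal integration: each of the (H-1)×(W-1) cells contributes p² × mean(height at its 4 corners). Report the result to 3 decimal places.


height_mm = gray/255 × 1.161; cell vol = 2.18² × mean(4 corners)
unit = 2.18² × 1.161 / (4×255) = 0.00540935 mm³ per gray-sum
row 0: Σ corner-gray over 5 cells = 2460  → 13.3070
row 1: Σ corner-gray over 5 cells = 2545  → 13.7668
row 2: Σ corner-gray over 5 cells = 2149  → 11.6247
row 3: Σ corner-gray over 5 cells = 2509  → 13.5721
row 4: Σ corner-gray over 5 cells = 2508  → 13.5666
row 5: Σ corner-gray over 5 cells = 2339  → 12.6525
row 6: Σ corner-gray over 5 cells = 2583  → 13.9723
row 7: Σ corner-gray over 5 cells = 3093  → 16.7311
row 8: Σ corner-gray over 5 cells = 3100  → 16.7690
row 9: Σ corner-gray over 5 cells = 2393  → 12.9446
row 10: Σ corner-gray over 5 cells = 2155  → 11.6571
row 11: Σ corner-gray over 5 cells = 2158  → 11.6734
row 12: Σ corner-gray over 5 cells = 2260  → 12.2251
Σ rows: total corner-gray = 32252  → 174.4623 mm³

174.462


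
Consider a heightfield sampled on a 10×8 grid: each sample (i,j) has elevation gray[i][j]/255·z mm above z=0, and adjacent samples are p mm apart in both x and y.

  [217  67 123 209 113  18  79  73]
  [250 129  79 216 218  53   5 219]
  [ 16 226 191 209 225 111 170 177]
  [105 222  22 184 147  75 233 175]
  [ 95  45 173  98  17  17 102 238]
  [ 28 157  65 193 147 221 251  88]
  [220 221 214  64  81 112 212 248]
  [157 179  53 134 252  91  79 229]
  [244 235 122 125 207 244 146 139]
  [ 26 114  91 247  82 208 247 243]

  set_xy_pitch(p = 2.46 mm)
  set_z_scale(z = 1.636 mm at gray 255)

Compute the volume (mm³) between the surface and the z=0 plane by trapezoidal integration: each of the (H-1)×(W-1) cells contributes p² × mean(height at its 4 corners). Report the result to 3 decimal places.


358.152

height_mm = gray/255 × 1.636; cell vol = 2.46² × mean(4 corners)
unit = 2.46² × 1.636 / (4×255) = 0.00970629 mm³ per gray-sum
row 0: Σ corner-gray over 7 cells = 3377  → 32.7781
row 1: Σ corner-gray over 7 cells = 4326  → 41.9894
row 2: Σ corner-gray over 7 cells = 4503  → 43.7074
row 3: Σ corner-gray over 7 cells = 3283  → 31.8658
row 4: Σ corner-gray over 7 cells = 3421  → 33.2052
row 5: Σ corner-gray over 7 cells = 4460  → 43.2901
row 6: Σ corner-gray over 7 cells = 4238  → 41.1353
row 7: Σ corner-gray over 7 cells = 4503  → 43.7074
row 8: Σ corner-gray over 7 cells = 4788  → 46.4737
Σ rows: total corner-gray = 36899  → 358.1525 mm³


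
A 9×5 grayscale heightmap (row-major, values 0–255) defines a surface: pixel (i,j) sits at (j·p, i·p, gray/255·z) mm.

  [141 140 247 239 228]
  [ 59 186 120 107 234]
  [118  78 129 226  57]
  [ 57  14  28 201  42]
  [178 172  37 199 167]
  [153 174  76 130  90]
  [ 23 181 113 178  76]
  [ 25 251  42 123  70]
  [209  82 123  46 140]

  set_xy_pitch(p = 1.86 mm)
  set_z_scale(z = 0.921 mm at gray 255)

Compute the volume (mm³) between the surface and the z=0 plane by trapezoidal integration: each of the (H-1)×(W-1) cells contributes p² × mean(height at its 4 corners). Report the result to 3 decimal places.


height_mm = gray/255 × 0.921; cell vol = 1.86² × mean(4 corners)
unit = 1.86² × 0.921 / (4×255) = 0.00312382 mm³ per gray-sum
row 0: Σ corner-gray over 4 cells = 2740  → 8.5593
row 1: Σ corner-gray over 4 cells = 2160  → 6.7474
row 2: Σ corner-gray over 4 cells = 1626  → 5.0793
row 3: Σ corner-gray over 4 cells = 1746  → 5.4542
row 4: Σ corner-gray over 4 cells = 2164  → 6.7599
row 5: Σ corner-gray over 4 cells = 2046  → 6.3913
row 6: Σ corner-gray over 4 cells = 1970  → 6.1539
row 7: Σ corner-gray over 4 cells = 1778  → 5.5541
Σ rows: total corner-gray = 16230  → 50.6995 mm³

50.700


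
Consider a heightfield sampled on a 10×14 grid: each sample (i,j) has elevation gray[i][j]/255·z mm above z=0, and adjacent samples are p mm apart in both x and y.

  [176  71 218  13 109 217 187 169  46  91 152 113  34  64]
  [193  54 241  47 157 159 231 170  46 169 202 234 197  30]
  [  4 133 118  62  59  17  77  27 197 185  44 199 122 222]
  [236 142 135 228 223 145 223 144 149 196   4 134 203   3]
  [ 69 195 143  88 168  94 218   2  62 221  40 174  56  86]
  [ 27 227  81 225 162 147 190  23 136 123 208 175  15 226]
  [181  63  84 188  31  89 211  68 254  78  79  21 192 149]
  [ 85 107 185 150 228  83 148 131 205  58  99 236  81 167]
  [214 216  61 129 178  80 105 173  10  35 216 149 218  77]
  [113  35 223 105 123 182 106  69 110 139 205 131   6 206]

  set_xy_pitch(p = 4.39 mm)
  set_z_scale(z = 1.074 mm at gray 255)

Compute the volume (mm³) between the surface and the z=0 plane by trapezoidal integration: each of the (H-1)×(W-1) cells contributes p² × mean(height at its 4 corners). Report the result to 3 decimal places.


1252.953

height_mm = gray/255 × 1.074; cell vol = 4.39² × mean(4 corners)
unit = 4.39² × 1.074 / (4×255) = 0.0202924 mm³ per gray-sum
row 0: Σ corner-gray over 13 cells = 7117  → 144.4209
row 1: Σ corner-gray over 13 cells = 6743  → 136.8316
row 2: Σ corner-gray over 13 cells = 6797  → 137.9274
row 3: Σ corner-gray over 13 cells = 7168  → 145.4558
row 4: Σ corner-gray over 13 cells = 6754  → 137.0548
row 5: Σ corner-gray over 13 cells = 6723  → 136.4257
row 6: Σ corner-gray over 13 cells = 6720  → 136.3648
row 7: Σ corner-gray over 13 cells = 7105  → 144.1774
row 8: Σ corner-gray over 13 cells = 6618  → 134.2950
Σ rows: total corner-gray = 61745  → 1252.9535 mm³


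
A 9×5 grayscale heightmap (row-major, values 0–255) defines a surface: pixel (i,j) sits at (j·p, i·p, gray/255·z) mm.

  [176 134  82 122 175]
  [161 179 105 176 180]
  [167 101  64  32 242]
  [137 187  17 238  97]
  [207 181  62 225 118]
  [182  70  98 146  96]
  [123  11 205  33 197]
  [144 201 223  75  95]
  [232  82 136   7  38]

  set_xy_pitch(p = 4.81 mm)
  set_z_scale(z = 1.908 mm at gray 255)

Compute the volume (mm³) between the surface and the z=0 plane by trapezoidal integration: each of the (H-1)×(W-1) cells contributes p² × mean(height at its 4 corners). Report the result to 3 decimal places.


716.469

height_mm = gray/255 × 1.908; cell vol = 4.81² × mean(4 corners)
unit = 4.81² × 1.908 / (4×255) = 0.0432781 mm³ per gray-sum
row 0: Σ corner-gray over 4 cells = 2288  → 99.0203
row 1: Σ corner-gray over 4 cells = 2064  → 89.3260
row 2: Σ corner-gray over 4 cells = 1921  → 83.1373
row 3: Σ corner-gray over 4 cells = 2379  → 102.9586
row 4: Σ corner-gray over 4 cells = 2167  → 93.7837
row 5: Σ corner-gray over 4 cells = 1724  → 74.6115
row 6: Σ corner-gray over 4 cells = 2055  → 88.9365
row 7: Σ corner-gray over 4 cells = 1957  → 84.6953
Σ rows: total corner-gray = 16555  → 716.4692 mm³


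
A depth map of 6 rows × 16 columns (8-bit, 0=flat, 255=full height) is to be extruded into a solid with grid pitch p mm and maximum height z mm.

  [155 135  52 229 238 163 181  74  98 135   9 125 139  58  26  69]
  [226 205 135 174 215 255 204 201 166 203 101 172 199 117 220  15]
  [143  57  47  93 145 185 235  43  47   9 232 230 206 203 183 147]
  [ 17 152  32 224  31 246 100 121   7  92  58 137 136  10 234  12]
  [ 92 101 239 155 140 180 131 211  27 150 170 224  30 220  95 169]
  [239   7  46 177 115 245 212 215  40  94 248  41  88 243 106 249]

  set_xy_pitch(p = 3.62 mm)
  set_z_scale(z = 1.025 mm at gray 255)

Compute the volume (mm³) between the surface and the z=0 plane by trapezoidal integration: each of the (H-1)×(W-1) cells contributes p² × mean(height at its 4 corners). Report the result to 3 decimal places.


height_mm = gray/255 × 1.025; cell vol = 3.62² × mean(4 corners)
unit = 3.62² × 1.025 / (4×255) = 0.0131686 mm³ per gray-sum
row 0: Σ corner-gray over 15 cells = 8923  → 117.5038
row 1: Σ corner-gray over 15 cells = 9495  → 125.0362
row 2: Σ corner-gray over 15 cells = 7309  → 96.2496
row 3: Σ corner-gray over 15 cells = 7596  → 100.0290
row 4: Σ corner-gray over 15 cells = 8649  → 113.8955
Σ rows: total corner-gray = 41972  → 552.7140 mm³

552.714


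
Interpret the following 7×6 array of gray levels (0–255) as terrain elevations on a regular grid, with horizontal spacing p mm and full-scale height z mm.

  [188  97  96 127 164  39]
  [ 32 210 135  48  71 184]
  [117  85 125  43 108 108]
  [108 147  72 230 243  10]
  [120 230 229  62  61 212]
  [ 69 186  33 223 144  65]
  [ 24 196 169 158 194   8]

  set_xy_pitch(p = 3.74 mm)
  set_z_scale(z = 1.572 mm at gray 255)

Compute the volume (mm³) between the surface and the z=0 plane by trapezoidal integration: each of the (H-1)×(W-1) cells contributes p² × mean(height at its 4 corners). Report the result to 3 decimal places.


333.083

height_mm = gray/255 × 1.572; cell vol = 3.74² × mean(4 corners)
unit = 3.74² × 1.572 / (4×255) = 0.0215574 mm³ per gray-sum
row 0: Σ corner-gray over 5 cells = 2339  → 50.4227
row 1: Σ corner-gray over 5 cells = 2091  → 45.0764
row 2: Σ corner-gray over 5 cells = 2449  → 52.7940
row 3: Σ corner-gray over 5 cells = 2998  → 64.6290
row 4: Σ corner-gray over 5 cells = 2802  → 60.4037
row 5: Σ corner-gray over 5 cells = 2772  → 59.7570
Σ rows: total corner-gray = 15451  → 333.0828 mm³


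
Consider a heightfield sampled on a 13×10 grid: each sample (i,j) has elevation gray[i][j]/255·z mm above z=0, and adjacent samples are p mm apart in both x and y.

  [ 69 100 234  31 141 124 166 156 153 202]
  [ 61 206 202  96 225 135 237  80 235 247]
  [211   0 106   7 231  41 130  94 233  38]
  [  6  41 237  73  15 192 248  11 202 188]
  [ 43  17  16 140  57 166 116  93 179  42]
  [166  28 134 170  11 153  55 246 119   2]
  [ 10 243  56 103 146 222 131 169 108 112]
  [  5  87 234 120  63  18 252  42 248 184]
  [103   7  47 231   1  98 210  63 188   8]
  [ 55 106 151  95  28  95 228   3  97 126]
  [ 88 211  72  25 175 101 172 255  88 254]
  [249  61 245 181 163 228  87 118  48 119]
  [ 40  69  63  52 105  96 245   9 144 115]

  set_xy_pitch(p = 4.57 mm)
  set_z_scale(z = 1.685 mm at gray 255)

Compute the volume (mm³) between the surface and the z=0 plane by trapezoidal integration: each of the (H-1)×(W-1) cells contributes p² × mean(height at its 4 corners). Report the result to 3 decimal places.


1836.283

height_mm = gray/255 × 1.685; cell vol = 4.57² × mean(4 corners)
unit = 4.57² × 1.685 / (4×255) = 0.034501 mm³ per gray-sum
row 0: Σ corner-gray over 9 cells = 5621  → 193.9303
row 1: Σ corner-gray over 9 cells = 5073  → 175.0238
row 2: Σ corner-gray over 9 cells = 4165  → 143.6968
row 3: Σ corner-gray over 9 cells = 3885  → 134.0365
row 4: Σ corner-gray over 9 cells = 3653  → 126.0323
row 5: Σ corner-gray over 9 cells = 4478  → 154.4956
row 6: Σ corner-gray over 9 cells = 4795  → 165.4325
row 7: Σ corner-gray over 9 cells = 4118  → 142.0753
row 8: Σ corner-gray over 9 cells = 3588  → 123.7897
row 9: Σ corner-gray over 9 cells = 4327  → 149.2860
row 10: Σ corner-gray over 9 cells = 5170  → 178.3704
row 11: Σ corner-gray over 9 cells = 4351  → 150.1140
Σ rows: total corner-gray = 53224  → 1836.2831 mm³


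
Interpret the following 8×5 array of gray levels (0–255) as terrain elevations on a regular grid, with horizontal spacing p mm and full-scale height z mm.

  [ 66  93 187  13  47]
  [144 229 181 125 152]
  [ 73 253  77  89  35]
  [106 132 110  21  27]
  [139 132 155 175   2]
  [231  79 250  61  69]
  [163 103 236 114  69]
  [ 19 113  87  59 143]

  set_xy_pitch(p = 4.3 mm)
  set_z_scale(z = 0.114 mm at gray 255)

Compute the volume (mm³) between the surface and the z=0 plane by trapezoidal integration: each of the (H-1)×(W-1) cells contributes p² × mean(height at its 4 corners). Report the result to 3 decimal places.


height_mm = gray/255 × 0.114; cell vol = 4.3² × mean(4 corners)
unit = 4.3² × 0.114 / (4×255) = 0.00206653 mm³ per gray-sum
row 0: Σ corner-gray over 4 cells = 2065  → 4.2674
row 1: Σ corner-gray over 4 cells = 2312  → 4.7778
row 2: Σ corner-gray over 4 cells = 1605  → 3.3168
row 3: Σ corner-gray over 4 cells = 1724  → 3.5627
row 4: Σ corner-gray over 4 cells = 2145  → 4.4327
row 5: Σ corner-gray over 4 cells = 2218  → 4.5836
row 6: Σ corner-gray over 4 cells = 1818  → 3.7570
Σ rows: total corner-gray = 13887  → 28.6979 mm³

28.698


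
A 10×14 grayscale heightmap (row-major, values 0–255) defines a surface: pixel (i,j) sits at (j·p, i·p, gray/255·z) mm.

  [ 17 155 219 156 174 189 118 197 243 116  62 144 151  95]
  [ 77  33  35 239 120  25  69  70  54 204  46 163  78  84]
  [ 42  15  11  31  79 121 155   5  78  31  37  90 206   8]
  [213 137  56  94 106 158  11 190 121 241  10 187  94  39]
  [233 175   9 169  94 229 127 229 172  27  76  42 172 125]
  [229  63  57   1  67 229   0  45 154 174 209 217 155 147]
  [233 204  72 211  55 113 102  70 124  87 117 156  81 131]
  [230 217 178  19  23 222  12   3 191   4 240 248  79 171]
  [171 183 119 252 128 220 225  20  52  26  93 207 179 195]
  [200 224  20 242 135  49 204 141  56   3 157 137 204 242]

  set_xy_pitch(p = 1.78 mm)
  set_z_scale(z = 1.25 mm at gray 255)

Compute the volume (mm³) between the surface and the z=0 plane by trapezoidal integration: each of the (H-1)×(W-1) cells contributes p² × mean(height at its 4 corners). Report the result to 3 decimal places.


height_mm = gray/255 × 1.25; cell vol = 1.78² × mean(4 corners)
unit = 1.78² × 1.25 / (4×255) = 0.00388284 mm³ per gray-sum
row 0: Σ corner-gray over 13 cells = 6393  → 24.8230
row 1: Σ corner-gray over 13 cells = 4201  → 16.3118
row 2: Σ corner-gray over 13 cells = 4830  → 18.7541
row 3: Σ corner-gray over 13 cells = 6462  → 25.0909
row 4: Σ corner-gray over 13 cells = 6518  → 25.3084
row 5: Σ corner-gray over 13 cells = 6266  → 24.3299
row 6: Σ corner-gray over 13 cells = 6421  → 24.9317
row 7: Σ corner-gray over 13 cells = 7047  → 27.3624
row 8: Σ corner-gray over 13 cells = 7360  → 28.5777
Σ rows: total corner-gray = 55498  → 215.4900 mm³

215.490


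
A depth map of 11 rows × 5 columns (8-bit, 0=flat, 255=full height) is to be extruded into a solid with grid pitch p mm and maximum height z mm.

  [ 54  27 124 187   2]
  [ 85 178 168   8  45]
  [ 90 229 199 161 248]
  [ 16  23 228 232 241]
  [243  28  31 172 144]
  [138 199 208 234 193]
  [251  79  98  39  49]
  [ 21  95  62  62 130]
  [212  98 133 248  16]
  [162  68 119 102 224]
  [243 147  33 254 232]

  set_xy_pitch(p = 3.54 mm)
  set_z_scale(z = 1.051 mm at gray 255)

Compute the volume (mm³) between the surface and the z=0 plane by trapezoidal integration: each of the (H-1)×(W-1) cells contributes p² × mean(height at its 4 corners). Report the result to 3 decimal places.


height_mm = gray/255 × 1.051; cell vol = 3.54² × mean(4 corners)
unit = 3.54² × 1.051 / (4×255) = 0.0129125 mm³ per gray-sum
row 0: Σ corner-gray over 4 cells = 1570  → 20.2726
row 1: Σ corner-gray over 4 cells = 2354  → 30.3959
row 2: Σ corner-gray over 4 cells = 2739  → 35.3672
row 3: Σ corner-gray over 4 cells = 2072  → 26.7546
row 4: Σ corner-gray over 4 cells = 2462  → 31.7905
row 5: Σ corner-gray over 4 cells = 2345  → 30.2797
row 6: Σ corner-gray over 4 cells = 1321  → 17.0574
row 7: Σ corner-gray over 4 cells = 1775  → 22.9196
row 8: Σ corner-gray over 4 cells = 2150  → 27.7618
row 9: Σ corner-gray over 4 cells = 2307  → 29.7891
Σ rows: total corner-gray = 21095  → 272.3884 mm³

272.388


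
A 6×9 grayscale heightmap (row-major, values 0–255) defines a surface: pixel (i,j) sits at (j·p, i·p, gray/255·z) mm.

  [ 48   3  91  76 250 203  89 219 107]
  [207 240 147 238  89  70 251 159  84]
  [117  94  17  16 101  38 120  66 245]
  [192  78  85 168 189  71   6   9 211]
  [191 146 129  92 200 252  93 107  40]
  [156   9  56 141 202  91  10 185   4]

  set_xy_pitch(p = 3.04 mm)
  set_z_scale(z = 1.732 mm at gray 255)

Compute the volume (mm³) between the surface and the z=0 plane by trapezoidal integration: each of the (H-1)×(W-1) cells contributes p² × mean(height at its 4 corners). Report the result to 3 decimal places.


301.659

height_mm = gray/255 × 1.732; cell vol = 3.04² × mean(4 corners)
unit = 3.04² × 1.732 / (4×255) = 0.0156926 mm³ per gray-sum
row 0: Σ corner-gray over 8 cells = 4696  → 73.6924
row 1: Σ corner-gray over 8 cells = 3945  → 61.9073
row 2: Σ corner-gray over 8 cells = 2881  → 45.2104
row 3: Σ corner-gray over 8 cells = 3884  → 60.9501
row 4: Σ corner-gray over 8 cells = 3817  → 59.8987
Σ rows: total corner-gray = 19223  → 301.6588 mm³


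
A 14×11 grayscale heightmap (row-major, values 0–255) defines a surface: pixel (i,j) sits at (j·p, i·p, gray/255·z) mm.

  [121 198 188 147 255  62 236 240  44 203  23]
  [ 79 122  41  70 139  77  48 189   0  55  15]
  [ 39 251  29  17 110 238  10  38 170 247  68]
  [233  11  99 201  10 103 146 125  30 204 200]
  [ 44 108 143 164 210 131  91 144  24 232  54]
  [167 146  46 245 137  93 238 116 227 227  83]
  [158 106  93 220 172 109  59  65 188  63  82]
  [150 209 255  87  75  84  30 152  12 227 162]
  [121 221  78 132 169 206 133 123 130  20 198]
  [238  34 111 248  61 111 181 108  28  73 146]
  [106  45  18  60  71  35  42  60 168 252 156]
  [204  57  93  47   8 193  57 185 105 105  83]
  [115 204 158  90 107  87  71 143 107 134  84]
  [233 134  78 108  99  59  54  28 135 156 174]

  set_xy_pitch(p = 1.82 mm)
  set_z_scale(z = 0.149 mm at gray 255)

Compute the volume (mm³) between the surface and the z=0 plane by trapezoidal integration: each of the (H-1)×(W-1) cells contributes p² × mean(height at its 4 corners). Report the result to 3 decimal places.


height_mm = gray/255 × 0.149; cell vol = 1.82² × mean(4 corners)
unit = 1.82² × 0.149 / (4×255) = 0.00048387 mm³ per gray-sum
row 0: Σ corner-gray over 10 cells = 4866  → 2.3545
row 1: Σ corner-gray over 10 cells = 3903  → 1.8885
row 2: Σ corner-gray over 10 cells = 4618  → 2.2345
row 3: Σ corner-gray over 10 cells = 4883  → 2.3627
row 4: Σ corner-gray over 10 cells = 5792  → 2.8026
row 5: Σ corner-gray over 10 cells = 5590  → 2.7048
row 6: Σ corner-gray over 10 cells = 4964  → 2.4019
row 7: Σ corner-gray over 10 cells = 5317  → 2.5727
row 8: Σ corner-gray over 10 cells = 5037  → 2.4373
row 9: Σ corner-gray over 10 cells = 4058  → 1.9635
row 10: Σ corner-gray over 10 cells = 3751  → 1.8150
row 11: Σ corner-gray over 10 cells = 4388  → 2.1232
row 12: Σ corner-gray over 10 cells = 4510  → 2.1823
Σ rows: total corner-gray = 61677  → 29.8437 mm³

29.844


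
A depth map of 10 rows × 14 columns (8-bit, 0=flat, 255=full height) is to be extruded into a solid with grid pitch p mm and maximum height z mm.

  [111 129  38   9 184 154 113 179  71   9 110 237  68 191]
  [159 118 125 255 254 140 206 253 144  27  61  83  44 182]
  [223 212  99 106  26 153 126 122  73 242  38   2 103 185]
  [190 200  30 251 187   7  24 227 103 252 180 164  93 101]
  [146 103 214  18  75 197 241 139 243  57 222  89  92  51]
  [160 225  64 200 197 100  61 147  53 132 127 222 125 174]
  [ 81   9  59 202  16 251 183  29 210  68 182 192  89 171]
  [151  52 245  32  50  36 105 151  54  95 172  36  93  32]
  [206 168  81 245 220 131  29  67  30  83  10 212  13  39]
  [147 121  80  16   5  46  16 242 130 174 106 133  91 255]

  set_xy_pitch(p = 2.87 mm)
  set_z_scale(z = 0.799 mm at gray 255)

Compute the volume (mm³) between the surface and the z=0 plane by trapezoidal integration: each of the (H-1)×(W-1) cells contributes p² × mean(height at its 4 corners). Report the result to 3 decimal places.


374.359

height_mm = gray/255 × 0.799; cell vol = 2.87² × mean(4 corners)
unit = 2.87² × 0.799 / (4×255) = 0.00645224 mm³ per gray-sum
row 0: Σ corner-gray over 13 cells = 6665  → 43.0042
row 1: Σ corner-gray over 13 cells = 6773  → 43.7010
row 2: Σ corner-gray over 13 cells = 6739  → 43.4816
row 3: Σ corner-gray over 13 cells = 7304  → 47.1271
row 4: Σ corner-gray over 13 cells = 7217  → 46.5658
row 5: Σ corner-gray over 13 cells = 6872  → 44.3398
row 6: Σ corner-gray over 13 cells = 5657  → 36.5003
row 7: Σ corner-gray over 13 cells = 5248  → 33.8613
row 8: Σ corner-gray over 13 cells = 5545  → 35.7777
Σ rows: total corner-gray = 58020  → 374.3589 mm³


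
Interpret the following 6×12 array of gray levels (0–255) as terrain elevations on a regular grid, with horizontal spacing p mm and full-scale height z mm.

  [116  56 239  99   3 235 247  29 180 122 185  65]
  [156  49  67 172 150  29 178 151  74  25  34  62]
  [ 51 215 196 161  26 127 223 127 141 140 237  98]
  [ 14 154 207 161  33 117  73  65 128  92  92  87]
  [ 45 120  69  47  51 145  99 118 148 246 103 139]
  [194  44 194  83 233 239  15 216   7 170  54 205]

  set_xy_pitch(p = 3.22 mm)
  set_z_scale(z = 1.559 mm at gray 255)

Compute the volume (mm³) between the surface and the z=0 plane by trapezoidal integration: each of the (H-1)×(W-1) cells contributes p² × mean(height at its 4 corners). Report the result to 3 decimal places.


417.484

height_mm = gray/255 × 1.559; cell vol = 3.22² × mean(4 corners)
unit = 3.22² × 1.559 / (4×255) = 0.0158474 mm³ per gray-sum
row 0: Σ corner-gray over 11 cells = 5047  → 79.9818
row 1: Σ corner-gray over 11 cells = 5411  → 85.7502
row 2: Σ corner-gray over 11 cells = 5680  → 90.0132
row 3: Σ corner-gray over 11 cells = 4821  → 76.4003
row 4: Σ corner-gray over 11 cells = 5385  → 85.3382
Σ rows: total corner-gray = 26344  → 417.4836 mm³


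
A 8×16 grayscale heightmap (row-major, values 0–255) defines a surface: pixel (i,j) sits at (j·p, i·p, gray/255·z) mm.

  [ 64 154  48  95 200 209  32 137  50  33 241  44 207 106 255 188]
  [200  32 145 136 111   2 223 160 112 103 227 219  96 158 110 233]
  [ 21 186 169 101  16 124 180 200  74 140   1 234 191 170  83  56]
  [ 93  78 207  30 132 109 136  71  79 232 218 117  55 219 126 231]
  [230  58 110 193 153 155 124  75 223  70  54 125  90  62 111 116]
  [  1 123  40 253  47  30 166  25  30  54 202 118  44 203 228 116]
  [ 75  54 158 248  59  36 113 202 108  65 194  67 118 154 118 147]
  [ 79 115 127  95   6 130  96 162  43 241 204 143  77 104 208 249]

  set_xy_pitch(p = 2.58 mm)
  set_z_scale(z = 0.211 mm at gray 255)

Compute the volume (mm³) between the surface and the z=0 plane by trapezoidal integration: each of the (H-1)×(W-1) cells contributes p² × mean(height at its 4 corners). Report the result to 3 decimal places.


71.919

height_mm = gray/255 × 0.211; cell vol = 2.58² × mean(4 corners)
unit = 2.58² × 0.211 / (4×255) = 0.00137696 mm³ per gray-sum
row 0: Σ corner-gray over 15 cells = 7975  → 10.9813
row 1: Σ corner-gray over 15 cells = 7916  → 10.9000
row 2: Σ corner-gray over 15 cells = 7757  → 10.6811
row 3: Σ corner-gray over 15 cells = 7494  → 10.3189
row 4: Σ corner-gray over 15 cells = 6795  → 9.3565
row 5: Σ corner-gray over 15 cells = 6853  → 9.4363
row 6: Σ corner-gray over 15 cells = 7440  → 10.2446
Σ rows: total corner-gray = 52230  → 71.9187 mm³


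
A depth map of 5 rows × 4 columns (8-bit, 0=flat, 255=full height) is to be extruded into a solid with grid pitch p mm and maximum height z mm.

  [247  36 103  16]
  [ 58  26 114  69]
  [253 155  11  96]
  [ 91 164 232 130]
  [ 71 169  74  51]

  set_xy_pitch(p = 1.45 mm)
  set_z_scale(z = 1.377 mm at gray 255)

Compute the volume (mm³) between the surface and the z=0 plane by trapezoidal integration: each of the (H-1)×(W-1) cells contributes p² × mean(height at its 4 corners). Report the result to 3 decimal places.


15.188

height_mm = gray/255 × 1.377; cell vol = 1.45² × mean(4 corners)
unit = 1.45² × 1.377 / (4×255) = 0.00283837 mm³ per gray-sum
row 0: Σ corner-gray over 3 cells = 948  → 2.6908
row 1: Σ corner-gray over 3 cells = 1088  → 3.0882
row 2: Σ corner-gray over 3 cells = 1694  → 4.8082
row 3: Σ corner-gray over 3 cells = 1621  → 4.6010
Σ rows: total corner-gray = 5351  → 15.1881 mm³


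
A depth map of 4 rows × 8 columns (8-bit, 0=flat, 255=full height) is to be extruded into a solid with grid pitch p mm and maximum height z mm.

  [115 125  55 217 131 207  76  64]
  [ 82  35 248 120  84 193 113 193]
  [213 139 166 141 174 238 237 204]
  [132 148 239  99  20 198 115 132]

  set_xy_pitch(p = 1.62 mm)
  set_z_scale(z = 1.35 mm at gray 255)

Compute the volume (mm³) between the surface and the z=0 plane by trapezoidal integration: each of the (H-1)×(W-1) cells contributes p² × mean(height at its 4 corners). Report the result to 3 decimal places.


height_mm = gray/255 × 1.35; cell vol = 1.62² × mean(4 corners)
unit = 1.62² × 1.35 / (4×255) = 0.00347347 mm³ per gray-sum
row 0: Σ corner-gray over 7 cells = 3662  → 12.7198
row 1: Σ corner-gray over 7 cells = 4468  → 15.5195
row 2: Σ corner-gray over 7 cells = 4509  → 15.6619
Σ rows: total corner-gray = 12639  → 43.9012 mm³

43.901
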